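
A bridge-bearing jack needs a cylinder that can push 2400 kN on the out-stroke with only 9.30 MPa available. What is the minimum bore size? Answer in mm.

D ≈ 573 mm

Extension force acts on the full piston face: F = P × (π/4)D².
D = √(4F / (πP)) = √(4 × 2400 kN / (π × 9.30 MPa))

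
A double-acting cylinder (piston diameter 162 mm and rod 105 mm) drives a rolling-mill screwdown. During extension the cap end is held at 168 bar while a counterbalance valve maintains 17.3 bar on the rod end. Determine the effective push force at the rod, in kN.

F ≈ 326 kN

Cap-side area A_cap = π/4 × (162 mm)² = 20610 mm^2
Rod-side annular area A_ann = π/4 × (162² − 105²) = 11950 mm^2
Net thrust = P_cap·A_cap − P_rod·A_ann = 346.3 kN − 20.68 kN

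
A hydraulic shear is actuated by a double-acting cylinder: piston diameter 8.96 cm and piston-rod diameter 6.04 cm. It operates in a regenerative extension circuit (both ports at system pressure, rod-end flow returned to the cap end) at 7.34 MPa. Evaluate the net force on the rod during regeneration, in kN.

F ≈ 21.0 kN

With equal pressure on both faces, forces on the annular region cancel; the net push is pressure × rod cross-section.
Rod cross-section A_rod = π/4 × (6.04 cm)² = 28.65 cm^2
F = P × A_rod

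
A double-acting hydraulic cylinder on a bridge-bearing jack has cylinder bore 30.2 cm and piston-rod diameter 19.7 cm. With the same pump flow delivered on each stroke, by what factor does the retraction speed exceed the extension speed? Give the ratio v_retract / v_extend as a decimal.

Cap-side area A_cap = π/4 × (30.2 cm)² = 716.3 cm^2
Rod-side annular area A_ann = π/4 × (30.2² − 19.7²) = 411.5 cm^2
For equal Q, v ∝ 1/A, so v_ret/v_ext = A_cap/A_ann.

v_ret/v_ext ≈ 1.74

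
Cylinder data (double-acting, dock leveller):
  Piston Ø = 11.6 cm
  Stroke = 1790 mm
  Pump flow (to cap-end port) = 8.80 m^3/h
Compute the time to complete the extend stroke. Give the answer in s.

Cap-side area A_cap = π/4 × (11.6 cm)² = 105.7 cm^2
Swept volume V = A × L; t = V / Q = A·L / Q

t ≈ 7.74 s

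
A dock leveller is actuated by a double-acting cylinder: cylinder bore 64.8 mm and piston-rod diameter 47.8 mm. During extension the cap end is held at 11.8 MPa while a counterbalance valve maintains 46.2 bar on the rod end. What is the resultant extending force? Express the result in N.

F ≈ 32000 N

Cap-side area A_cap = π/4 × (64.8 mm)² = 3298 mm^2
Rod-side annular area A_ann = π/4 × (64.8² − 47.8²) = 1503 mm^2
Net thrust = P_cap·A_cap − P_rod·A_ann = 38920 N − 6946 N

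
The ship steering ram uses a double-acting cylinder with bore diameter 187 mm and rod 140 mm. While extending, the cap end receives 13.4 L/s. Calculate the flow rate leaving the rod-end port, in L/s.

Q_out ≈ 5.89 L/s

Cap-side area A_cap = π/4 × (187 mm)² = 27460 mm^2
Rod-side annular area A_ann = π/4 × (187² − 140²) = 12070 mm^2
Piston speed v = Q_in/A_cap; rod-end outflow Q_out = v × A_ann = Q_in × A_ann/A_cap.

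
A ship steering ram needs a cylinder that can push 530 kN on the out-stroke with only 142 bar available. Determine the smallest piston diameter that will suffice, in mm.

Extension force acts on the full piston face: F = P × (π/4)D².
D = √(4F / (πP)) = √(4 × 530 kN / (π × 142 bar))

D ≈ 218 mm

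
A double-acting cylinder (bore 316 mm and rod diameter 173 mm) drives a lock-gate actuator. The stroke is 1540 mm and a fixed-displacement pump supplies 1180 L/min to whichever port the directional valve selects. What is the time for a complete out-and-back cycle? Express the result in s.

Cap-side area A_cap = π/4 × (316 mm)² = 78430 mm^2
Rod-side annular area A_ann = π/4 × (316² − 173²) = 54920 mm^2
t_ext = A_cap·L/Q = 6.141 s
t_ret = A_ann·L/Q = 4.301 s
t_cycle = t_ext + t_ret

t ≈ 10.4 s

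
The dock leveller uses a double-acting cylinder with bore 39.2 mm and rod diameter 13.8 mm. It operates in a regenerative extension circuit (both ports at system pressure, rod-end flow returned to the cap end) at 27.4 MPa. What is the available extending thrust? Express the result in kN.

With equal pressure on both faces, forces on the annular region cancel; the net push is pressure × rod cross-section.
Rod cross-section A_rod = π/4 × (13.8 mm)² = 149.6 mm^2
F = P × A_rod

F ≈ 4.10 kN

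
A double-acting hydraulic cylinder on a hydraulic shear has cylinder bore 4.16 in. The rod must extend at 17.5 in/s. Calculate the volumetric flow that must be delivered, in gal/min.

Q ≈ 61.8 gal/min

Cap-side area A_cap = π/4 × (4.16 in)² = 13.59 in^2
Q = A × v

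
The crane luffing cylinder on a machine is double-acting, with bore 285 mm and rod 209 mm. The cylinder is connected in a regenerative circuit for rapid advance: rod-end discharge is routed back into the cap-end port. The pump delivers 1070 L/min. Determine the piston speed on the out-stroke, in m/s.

In regeneration the rod-end outflow joins the pump flow into the cap end, so the net volume the pump must supply per unit advance equals the rod cross-section area.
Rod cross-section A_rod = π/4 × (209 mm)² = 34310 mm^2
v = Q_pump / A_rod

v ≈ 0.520 m/s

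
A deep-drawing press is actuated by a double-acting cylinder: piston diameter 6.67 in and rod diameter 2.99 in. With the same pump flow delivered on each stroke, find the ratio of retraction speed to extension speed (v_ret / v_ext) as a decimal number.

v_ret/v_ext ≈ 1.25

Cap-side area A_cap = π/4 × (6.67 in)² = 34.94 in^2
Rod-side annular area A_ann = π/4 × (6.67² − 2.99²) = 27.92 in^2
For equal Q, v ∝ 1/A, so v_ret/v_ext = A_cap/A_ann.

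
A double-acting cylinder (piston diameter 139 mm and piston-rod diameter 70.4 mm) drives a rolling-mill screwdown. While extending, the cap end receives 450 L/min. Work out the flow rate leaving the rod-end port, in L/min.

Cap-side area A_cap = π/4 × (139 mm)² = 15170 mm^2
Rod-side annular area A_ann = π/4 × (139² − 70.4²) = 11280 mm^2
Piston speed v = Q_in/A_cap; rod-end outflow Q_out = v × A_ann = Q_in × A_ann/A_cap.

Q_out ≈ 335 L/min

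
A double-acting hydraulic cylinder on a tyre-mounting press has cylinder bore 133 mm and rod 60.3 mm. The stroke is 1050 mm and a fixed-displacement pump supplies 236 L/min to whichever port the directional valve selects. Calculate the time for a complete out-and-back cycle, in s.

Cap-side area A_cap = π/4 × (133 mm)² = 13890 mm^2
Rod-side annular area A_ann = π/4 × (133² − 60.3²) = 11040 mm^2
t_ext = A_cap·L/Q = 3.709 s
t_ret = A_ann·L/Q = 2.946 s
t_cycle = t_ext + t_ret

t ≈ 6.66 s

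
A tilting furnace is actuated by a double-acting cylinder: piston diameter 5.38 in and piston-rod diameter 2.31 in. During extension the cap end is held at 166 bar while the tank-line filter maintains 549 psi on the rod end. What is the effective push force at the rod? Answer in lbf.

Cap-side area A_cap = π/4 × (5.38 in)² = 22.73 in^2
Rod-side annular area A_ann = π/4 × (5.38² − 2.31²) = 18.54 in^2
Net thrust = P_cap·A_cap − P_rod·A_ann = 54730 lbf − 10180 lbf

F ≈ 44600 lbf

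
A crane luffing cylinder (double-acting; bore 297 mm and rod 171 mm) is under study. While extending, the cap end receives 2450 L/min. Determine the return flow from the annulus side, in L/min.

Q_out ≈ 1640 L/min

Cap-side area A_cap = π/4 × (297 mm)² = 69280 mm^2
Rod-side annular area A_ann = π/4 × (297² − 171²) = 46310 mm^2
Piston speed v = Q_in/A_cap; rod-end outflow Q_out = v × A_ann = Q_in × A_ann/A_cap.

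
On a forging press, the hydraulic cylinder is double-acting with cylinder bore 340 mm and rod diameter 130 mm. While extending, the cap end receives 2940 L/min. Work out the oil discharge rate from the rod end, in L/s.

Q_out ≈ 41.8 L/s

Cap-side area A_cap = π/4 × (340 mm)² = 90790 mm^2
Rod-side annular area A_ann = π/4 × (340² − 130²) = 77520 mm^2
Piston speed v = Q_in/A_cap; rod-end outflow Q_out = v × A_ann = Q_in × A_ann/A_cap.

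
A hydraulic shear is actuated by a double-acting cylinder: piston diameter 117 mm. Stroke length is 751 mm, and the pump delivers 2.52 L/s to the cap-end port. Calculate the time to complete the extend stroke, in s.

t ≈ 3.20 s

Cap-side area A_cap = π/4 × (117 mm)² = 10750 mm^2
Swept volume V = A × L; t = V / Q = A·L / Q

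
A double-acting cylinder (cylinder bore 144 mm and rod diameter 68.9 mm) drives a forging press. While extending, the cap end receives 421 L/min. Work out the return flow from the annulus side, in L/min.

Q_out ≈ 325 L/min

Cap-side area A_cap = π/4 × (144 mm)² = 16290 mm^2
Rod-side annular area A_ann = π/4 × (144² − 68.9²) = 12560 mm^2
Piston speed v = Q_in/A_cap; rod-end outflow Q_out = v × A_ann = Q_in × A_ann/A_cap.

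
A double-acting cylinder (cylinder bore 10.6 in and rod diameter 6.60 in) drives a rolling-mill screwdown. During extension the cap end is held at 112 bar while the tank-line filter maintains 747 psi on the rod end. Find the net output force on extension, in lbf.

F ≈ 1.03e5 lbf

Cap-side area A_cap = π/4 × (10.6 in)² = 88.25 in^2
Rod-side annular area A_ann = π/4 × (10.6² − 6.60²) = 54.04 in^2
Net thrust = P_cap·A_cap − P_rod·A_ann = 1.434e5 lbf − 40360 lbf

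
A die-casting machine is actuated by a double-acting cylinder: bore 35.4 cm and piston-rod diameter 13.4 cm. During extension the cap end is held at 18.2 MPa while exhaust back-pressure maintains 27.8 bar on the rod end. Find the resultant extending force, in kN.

Cap-side area A_cap = π/4 × (35.4 cm)² = 984.2 cm^2
Rod-side annular area A_ann = π/4 × (35.4² − 13.4²) = 843.2 cm^2
Net thrust = P_cap·A_cap − P_rod·A_ann = 1791 kN − 234.4 kN

F ≈ 1560 kN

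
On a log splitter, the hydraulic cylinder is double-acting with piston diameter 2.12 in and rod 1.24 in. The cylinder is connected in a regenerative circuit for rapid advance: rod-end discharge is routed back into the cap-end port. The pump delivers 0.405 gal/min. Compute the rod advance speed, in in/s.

In regeneration the rod-end outflow joins the pump flow into the cap end, so the net volume the pump must supply per unit advance equals the rod cross-section area.
Rod cross-section A_rod = π/4 × (1.24 in)² = 1.208 in^2
v = Q_pump / A_rod

v ≈ 1.29 in/s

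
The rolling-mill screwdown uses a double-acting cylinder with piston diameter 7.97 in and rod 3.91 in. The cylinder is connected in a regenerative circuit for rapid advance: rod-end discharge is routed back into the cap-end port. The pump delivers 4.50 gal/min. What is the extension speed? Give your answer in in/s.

v ≈ 1.44 in/s

In regeneration the rod-end outflow joins the pump flow into the cap end, so the net volume the pump must supply per unit advance equals the rod cross-section area.
Rod cross-section A_rod = π/4 × (3.91 in)² = 12.01 in^2
v = Q_pump / A_rod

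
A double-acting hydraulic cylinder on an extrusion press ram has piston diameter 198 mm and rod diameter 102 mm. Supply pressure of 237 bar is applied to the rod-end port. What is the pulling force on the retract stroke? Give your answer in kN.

Rod-side annular area A_ann = π/4 × (198² − 102²) = 22620 mm^2
On retraction the pressure acts on the annular area (bore minus rod).
F = P × A_ann

F ≈ 536 kN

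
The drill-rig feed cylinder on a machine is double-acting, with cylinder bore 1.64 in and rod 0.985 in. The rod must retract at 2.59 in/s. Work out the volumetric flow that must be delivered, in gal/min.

Rod-side annular area A_ann = π/4 × (1.64² − 0.985²) = 1.350 in^2
Q = A × v

Q ≈ 0.908 gal/min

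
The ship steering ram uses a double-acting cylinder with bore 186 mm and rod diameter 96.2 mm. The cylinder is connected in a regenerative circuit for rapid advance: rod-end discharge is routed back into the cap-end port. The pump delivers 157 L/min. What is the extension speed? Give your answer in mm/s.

v ≈ 360 mm/s

In regeneration the rod-end outflow joins the pump flow into the cap end, so the net volume the pump must supply per unit advance equals the rod cross-section area.
Rod cross-section A_rod = π/4 × (96.2 mm)² = 7268 mm^2
v = Q_pump / A_rod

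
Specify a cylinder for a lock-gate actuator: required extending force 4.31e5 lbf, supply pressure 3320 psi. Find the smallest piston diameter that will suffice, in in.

Extension force acts on the full piston face: F = P × (π/4)D².
D = √(4F / (πP)) = √(4 × 4.31e5 lbf / (π × 3320 psi))

D ≈ 12.9 in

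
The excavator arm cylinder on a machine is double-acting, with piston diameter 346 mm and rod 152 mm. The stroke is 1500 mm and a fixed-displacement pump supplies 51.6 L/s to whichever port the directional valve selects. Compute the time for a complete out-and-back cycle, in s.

Cap-side area A_cap = π/4 × (346 mm)² = 94020 mm^2
Rod-side annular area A_ann = π/4 × (346² − 152²) = 75880 mm^2
t_ext = A_cap·L/Q = 2.733 s
t_ret = A_ann·L/Q = 2.206 s
t_cycle = t_ext + t_ret

t ≈ 4.94 s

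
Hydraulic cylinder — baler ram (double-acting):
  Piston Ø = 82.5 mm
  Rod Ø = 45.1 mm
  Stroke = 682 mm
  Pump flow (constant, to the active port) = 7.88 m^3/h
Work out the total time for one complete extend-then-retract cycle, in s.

Cap-side area A_cap = π/4 × (82.5 mm)² = 5346 mm^2
Rod-side annular area A_ann = π/4 × (82.5² − 45.1²) = 3748 mm^2
t_ext = A_cap·L/Q = 1.666 s
t_ret = A_ann·L/Q = 1.168 s
t_cycle = t_ext + t_ret

t ≈ 2.83 s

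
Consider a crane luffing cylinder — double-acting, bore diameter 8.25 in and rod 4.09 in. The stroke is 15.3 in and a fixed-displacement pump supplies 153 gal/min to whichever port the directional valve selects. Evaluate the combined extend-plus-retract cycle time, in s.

Cap-side area A_cap = π/4 × (8.25 in)² = 53.46 in^2
Rod-side annular area A_ann = π/4 × (8.25² − 4.09²) = 40.32 in^2
t_ext = A_cap·L/Q = 1.388 s
t_ret = A_ann·L/Q = 1.047 s
t_cycle = t_ext + t_ret

t ≈ 2.44 s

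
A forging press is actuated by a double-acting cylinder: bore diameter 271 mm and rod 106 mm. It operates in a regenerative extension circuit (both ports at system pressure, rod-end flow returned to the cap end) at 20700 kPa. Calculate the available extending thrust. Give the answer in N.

F ≈ 1.83e5 N

With equal pressure on both faces, forces on the annular region cancel; the net push is pressure × rod cross-section.
Rod cross-section A_rod = π/4 × (106 mm)² = 8825 mm^2
F = P × A_rod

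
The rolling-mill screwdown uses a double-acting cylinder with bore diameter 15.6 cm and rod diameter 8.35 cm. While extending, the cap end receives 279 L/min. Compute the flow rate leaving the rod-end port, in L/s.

Cap-side area A_cap = π/4 × (15.6 cm)² = 191.1 cm^2
Rod-side annular area A_ann = π/4 × (15.6² − 8.35²) = 136.4 cm^2
Piston speed v = Q_in/A_cap; rod-end outflow Q_out = v × A_ann = Q_in × A_ann/A_cap.

Q_out ≈ 3.32 L/s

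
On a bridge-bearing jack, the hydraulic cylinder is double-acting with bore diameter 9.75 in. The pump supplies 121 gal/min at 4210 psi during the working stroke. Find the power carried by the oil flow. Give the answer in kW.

W ≈ 222 kW

Hydraulic power = P × Q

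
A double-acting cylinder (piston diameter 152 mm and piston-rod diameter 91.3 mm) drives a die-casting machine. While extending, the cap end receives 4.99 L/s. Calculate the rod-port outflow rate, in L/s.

Q_out ≈ 3.19 L/s

Cap-side area A_cap = π/4 × (152 mm)² = 18150 mm^2
Rod-side annular area A_ann = π/4 × (152² − 91.3²) = 11600 mm^2
Piston speed v = Q_in/A_cap; rod-end outflow Q_out = v × A_ann = Q_in × A_ann/A_cap.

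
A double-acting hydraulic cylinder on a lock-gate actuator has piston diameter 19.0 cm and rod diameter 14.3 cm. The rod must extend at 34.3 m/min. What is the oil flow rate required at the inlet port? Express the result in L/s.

Q ≈ 16.2 L/s

Cap-side area A_cap = π/4 × (19.0 cm)² = 283.5 cm^2
Q = A × v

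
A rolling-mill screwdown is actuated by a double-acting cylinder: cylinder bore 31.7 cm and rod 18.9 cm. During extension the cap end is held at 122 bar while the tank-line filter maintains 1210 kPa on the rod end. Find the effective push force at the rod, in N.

Cap-side area A_cap = π/4 × (31.7 cm)² = 789.2 cm^2
Rod-side annular area A_ann = π/4 × (31.7² − 18.9²) = 508.7 cm^2
Net thrust = P_cap·A_cap − P_rod·A_ann = 9.629e5 N − 61550 N

F ≈ 9.01e5 N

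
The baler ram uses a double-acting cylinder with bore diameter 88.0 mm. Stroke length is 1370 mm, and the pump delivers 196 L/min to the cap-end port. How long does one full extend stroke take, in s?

t ≈ 2.55 s

Cap-side area A_cap = π/4 × (88.0 mm)² = 6082 mm^2
Swept volume V = A × L; t = V / Q = A·L / Q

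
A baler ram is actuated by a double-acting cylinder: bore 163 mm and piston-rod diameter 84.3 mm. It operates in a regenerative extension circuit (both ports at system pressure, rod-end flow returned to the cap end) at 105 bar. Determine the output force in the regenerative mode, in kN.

F ≈ 58.6 kN

With equal pressure on both faces, forces on the annular region cancel; the net push is pressure × rod cross-section.
Rod cross-section A_rod = π/4 × (84.3 mm)² = 5581 mm^2
F = P × A_rod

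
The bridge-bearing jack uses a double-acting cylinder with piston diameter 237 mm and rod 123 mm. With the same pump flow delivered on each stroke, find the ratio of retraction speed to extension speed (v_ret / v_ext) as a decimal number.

v_ret/v_ext ≈ 1.37

Cap-side area A_cap = π/4 × (237 mm)² = 44120 mm^2
Rod-side annular area A_ann = π/4 × (237² − 123²) = 32230 mm^2
For equal Q, v ∝ 1/A, so v_ret/v_ext = A_cap/A_ann.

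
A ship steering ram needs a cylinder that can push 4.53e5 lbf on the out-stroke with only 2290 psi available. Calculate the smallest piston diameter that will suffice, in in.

D ≈ 15.9 in

Extension force acts on the full piston face: F = P × (π/4)D².
D = √(4F / (πP)) = √(4 × 4.53e5 lbf / (π × 2290 psi))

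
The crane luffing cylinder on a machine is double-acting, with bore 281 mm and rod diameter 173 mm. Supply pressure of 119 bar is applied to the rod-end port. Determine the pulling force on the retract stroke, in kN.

Rod-side annular area A_ann = π/4 × (281² − 173²) = 38510 mm^2
On retraction the pressure acts on the annular area (bore minus rod).
F = P × A_ann

F ≈ 458 kN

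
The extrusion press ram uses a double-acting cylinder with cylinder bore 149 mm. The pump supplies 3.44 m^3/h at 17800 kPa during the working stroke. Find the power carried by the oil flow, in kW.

W ≈ 17.0 kW

Hydraulic power = P × Q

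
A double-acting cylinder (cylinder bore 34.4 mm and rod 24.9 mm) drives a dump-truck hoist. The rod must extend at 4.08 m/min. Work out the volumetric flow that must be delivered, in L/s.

Q ≈ 0.0632 L/s

Cap-side area A_cap = π/4 × (34.4 mm)² = 929.4 mm^2
Q = A × v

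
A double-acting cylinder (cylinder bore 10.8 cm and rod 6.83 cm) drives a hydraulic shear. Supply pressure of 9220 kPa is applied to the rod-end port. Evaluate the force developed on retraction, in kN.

F ≈ 50.7 kN

Rod-side annular area A_ann = π/4 × (10.8² − 6.83²) = 54.97 cm^2
On retraction the pressure acts on the annular area (bore minus rod).
F = P × A_ann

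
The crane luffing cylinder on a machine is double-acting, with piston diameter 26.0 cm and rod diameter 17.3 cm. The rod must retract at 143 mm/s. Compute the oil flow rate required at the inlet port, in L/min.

Rod-side annular area A_ann = π/4 × (26.0² − 17.3²) = 295.9 cm^2
Q = A × v

Q ≈ 254 L/min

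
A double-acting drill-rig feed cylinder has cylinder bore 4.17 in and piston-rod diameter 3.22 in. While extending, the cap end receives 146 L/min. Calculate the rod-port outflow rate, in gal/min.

Q_out ≈ 15.6 gal/min

Cap-side area A_cap = π/4 × (4.17 in)² = 13.66 in^2
Rod-side annular area A_ann = π/4 × (4.17² − 3.22²) = 5.514 in^2
Piston speed v = Q_in/A_cap; rod-end outflow Q_out = v × A_ann = Q_in × A_ann/A_cap.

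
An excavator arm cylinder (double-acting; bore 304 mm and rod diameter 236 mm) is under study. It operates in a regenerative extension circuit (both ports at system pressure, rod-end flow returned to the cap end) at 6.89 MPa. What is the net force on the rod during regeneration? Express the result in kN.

With equal pressure on both faces, forces on the annular region cancel; the net push is pressure × rod cross-section.
Rod cross-section A_rod = π/4 × (236 mm)² = 43740 mm^2
F = P × A_rod

F ≈ 301 kN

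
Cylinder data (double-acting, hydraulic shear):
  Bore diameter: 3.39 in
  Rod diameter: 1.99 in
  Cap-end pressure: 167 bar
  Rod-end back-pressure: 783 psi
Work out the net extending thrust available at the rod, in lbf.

Cap-side area A_cap = π/4 × (3.39 in)² = 9.026 in^2
Rod-side annular area A_ann = π/4 × (3.39² − 1.99²) = 5.916 in^2
Net thrust = P_cap·A_cap − P_rod·A_ann = 21860 lbf − 4632 lbf

F ≈ 17200 lbf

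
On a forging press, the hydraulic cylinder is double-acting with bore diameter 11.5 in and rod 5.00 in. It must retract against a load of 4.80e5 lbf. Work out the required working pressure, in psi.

P ≈ 5700 psi

Rod-side annular area A_ann = π/4 × (11.5² − 5.00²) = 84.23 in^2
Retraction: pressure acts on the annular area.
P = F / A = 4.80e5 lbf / A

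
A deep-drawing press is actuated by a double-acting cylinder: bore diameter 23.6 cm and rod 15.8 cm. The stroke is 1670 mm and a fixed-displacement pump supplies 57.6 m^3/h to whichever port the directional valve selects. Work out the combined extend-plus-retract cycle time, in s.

Cap-side area A_cap = π/4 × (23.6 cm)² = 437.4 cm^2
Rod-side annular area A_ann = π/4 × (23.6² − 15.8²) = 241.4 cm^2
t_ext = A_cap·L/Q = 4.566 s
t_ret = A_ann·L/Q = 2.519 s
t_cycle = t_ext + t_ret

t ≈ 7.09 s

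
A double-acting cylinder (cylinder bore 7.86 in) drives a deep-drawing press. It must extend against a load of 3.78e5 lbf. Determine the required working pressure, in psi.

P ≈ 7790 psi

Cap-side area A_cap = π/4 × (7.86 in)² = 48.52 in^2
P = F / A = 3.78e5 lbf / A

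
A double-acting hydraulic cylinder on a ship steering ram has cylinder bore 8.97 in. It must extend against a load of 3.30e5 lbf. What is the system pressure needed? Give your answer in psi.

Cap-side area A_cap = π/4 × (8.97 in)² = 63.19 in^2
P = F / A = 3.30e5 lbf / A

P ≈ 5220 psi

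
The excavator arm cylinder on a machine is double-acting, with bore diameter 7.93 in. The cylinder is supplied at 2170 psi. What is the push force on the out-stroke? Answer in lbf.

F ≈ 1.07e5 lbf

Cap-side area A_cap = π/4 × (7.93 in)² = 49.39 in^2
F = P × A_cap = 2170 psi × A_cap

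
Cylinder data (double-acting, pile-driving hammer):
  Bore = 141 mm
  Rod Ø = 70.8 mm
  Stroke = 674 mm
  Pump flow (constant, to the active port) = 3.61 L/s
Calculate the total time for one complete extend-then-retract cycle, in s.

Cap-side area A_cap = π/4 × (141 mm)² = 15610 mm^2
Rod-side annular area A_ann = π/4 × (141² − 70.8²) = 11680 mm^2
t_ext = A_cap·L/Q = 2.915 s
t_ret = A_ann·L/Q = 2.180 s
t_cycle = t_ext + t_ret

t ≈ 5.10 s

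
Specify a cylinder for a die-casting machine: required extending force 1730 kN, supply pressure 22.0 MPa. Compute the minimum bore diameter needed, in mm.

D ≈ 316 mm

Extension force acts on the full piston face: F = P × (π/4)D².
D = √(4F / (πP)) = √(4 × 1730 kN / (π × 22.0 MPa))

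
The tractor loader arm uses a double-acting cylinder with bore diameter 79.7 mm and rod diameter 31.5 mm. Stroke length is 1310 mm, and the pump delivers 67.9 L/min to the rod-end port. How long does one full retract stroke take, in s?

Rod-side annular area A_ann = π/4 × (79.7² − 31.5²) = 4210 mm^2
Swept volume V = A × L; t = V / Q = A·L / Q

t ≈ 4.87 s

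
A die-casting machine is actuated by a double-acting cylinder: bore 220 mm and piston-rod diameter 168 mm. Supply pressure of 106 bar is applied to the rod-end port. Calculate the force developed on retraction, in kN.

Rod-side annular area A_ann = π/4 × (220² − 168²) = 15850 mm^2
On retraction the pressure acts on the annular area (bore minus rod).
F = P × A_ann

F ≈ 168 kN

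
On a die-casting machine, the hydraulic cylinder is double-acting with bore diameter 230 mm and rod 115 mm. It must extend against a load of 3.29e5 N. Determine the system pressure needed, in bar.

P ≈ 79.2 bar

Cap-side area A_cap = π/4 × (230 mm)² = 41550 mm^2
P = F / A = 3.29e5 N / A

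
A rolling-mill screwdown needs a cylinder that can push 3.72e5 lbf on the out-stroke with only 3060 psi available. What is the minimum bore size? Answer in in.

Extension force acts on the full piston face: F = P × (π/4)D².
D = √(4F / (πP)) = √(4 × 3.72e5 lbf / (π × 3060 psi))

D ≈ 12.4 in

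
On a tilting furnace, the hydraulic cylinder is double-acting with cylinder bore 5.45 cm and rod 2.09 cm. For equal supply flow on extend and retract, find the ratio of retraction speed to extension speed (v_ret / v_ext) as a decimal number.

Cap-side area A_cap = π/4 × (5.45 cm)² = 23.33 cm^2
Rod-side annular area A_ann = π/4 × (5.45² − 2.09²) = 19.90 cm^2
For equal Q, v ∝ 1/A, so v_ret/v_ext = A_cap/A_ann.

v_ret/v_ext ≈ 1.17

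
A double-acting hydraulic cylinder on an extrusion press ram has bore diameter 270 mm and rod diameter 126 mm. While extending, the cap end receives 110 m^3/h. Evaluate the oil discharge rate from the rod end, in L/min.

Cap-side area A_cap = π/4 × (270 mm)² = 57260 mm^2
Rod-side annular area A_ann = π/4 × (270² − 126²) = 44790 mm^2
Piston speed v = Q_in/A_cap; rod-end outflow Q_out = v × A_ann = Q_in × A_ann/A_cap.

Q_out ≈ 1430 L/min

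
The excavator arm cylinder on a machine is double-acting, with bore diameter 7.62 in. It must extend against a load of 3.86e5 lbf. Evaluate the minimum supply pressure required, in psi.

Cap-side area A_cap = π/4 × (7.62 in)² = 45.60 in^2
P = F / A = 3.86e5 lbf / A

P ≈ 8460 psi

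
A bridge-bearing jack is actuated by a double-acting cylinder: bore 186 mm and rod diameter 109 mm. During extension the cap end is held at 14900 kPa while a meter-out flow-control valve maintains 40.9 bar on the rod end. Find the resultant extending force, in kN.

Cap-side area A_cap = π/4 × (186 mm)² = 27170 mm^2
Rod-side annular area A_ann = π/4 × (186² − 109²) = 17840 mm^2
Net thrust = P_cap·A_cap − P_rod·A_ann = 404.9 kN − 72.97 kN

F ≈ 332 kN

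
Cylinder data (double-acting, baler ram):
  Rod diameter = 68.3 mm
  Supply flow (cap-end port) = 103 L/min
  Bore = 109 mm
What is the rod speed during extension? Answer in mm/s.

Cap-side area A_cap = π/4 × (109 mm)² = 9331 mm^2
v = Q / A

v ≈ 184 mm/s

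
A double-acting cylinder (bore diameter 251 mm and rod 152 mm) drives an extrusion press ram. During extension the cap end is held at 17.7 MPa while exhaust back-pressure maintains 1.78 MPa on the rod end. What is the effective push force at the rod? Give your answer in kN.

Cap-side area A_cap = π/4 × (251 mm)² = 49480 mm^2
Rod-side annular area A_ann = π/4 × (251² − 152²) = 31340 mm^2
Net thrust = P_cap·A_cap − P_rod·A_ann = 875.8 kN − 55.78 kN

F ≈ 820 kN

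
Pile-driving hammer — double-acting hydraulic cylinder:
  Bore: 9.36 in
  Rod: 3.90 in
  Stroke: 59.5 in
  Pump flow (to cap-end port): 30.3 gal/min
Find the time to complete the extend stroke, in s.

Cap-side area A_cap = π/4 × (9.36 in)² = 68.81 in^2
Swept volume V = A × L; t = V / Q = A·L / Q

t ≈ 35.1 s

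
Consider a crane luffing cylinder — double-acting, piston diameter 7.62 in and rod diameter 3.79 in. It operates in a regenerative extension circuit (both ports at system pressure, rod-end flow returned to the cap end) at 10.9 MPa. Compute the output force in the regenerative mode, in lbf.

With equal pressure on both faces, forces on the annular region cancel; the net push is pressure × rod cross-section.
Rod cross-section A_rod = π/4 × (3.79 in)² = 11.28 in^2
F = P × A_rod

F ≈ 17800 lbf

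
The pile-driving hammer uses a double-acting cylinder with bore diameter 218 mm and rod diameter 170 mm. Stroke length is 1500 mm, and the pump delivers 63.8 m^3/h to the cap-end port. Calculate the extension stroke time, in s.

t ≈ 3.16 s

Cap-side area A_cap = π/4 × (218 mm)² = 37330 mm^2
Swept volume V = A × L; t = V / Q = A·L / Q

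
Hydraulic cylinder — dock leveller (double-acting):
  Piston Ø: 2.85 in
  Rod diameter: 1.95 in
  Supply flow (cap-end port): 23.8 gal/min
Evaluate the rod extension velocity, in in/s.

Cap-side area A_cap = π/4 × (2.85 in)² = 6.379 in^2
v = Q / A

v ≈ 14.4 in/s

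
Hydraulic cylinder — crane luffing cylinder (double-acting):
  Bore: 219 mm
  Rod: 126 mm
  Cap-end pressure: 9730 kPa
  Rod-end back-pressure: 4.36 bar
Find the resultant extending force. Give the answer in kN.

Cap-side area A_cap = π/4 × (219 mm)² = 37670 mm^2
Rod-side annular area A_ann = π/4 × (219² − 126²) = 25200 mm^2
Net thrust = P_cap·A_cap − P_rod·A_ann = 366.5 kN − 10.99 kN

F ≈ 356 kN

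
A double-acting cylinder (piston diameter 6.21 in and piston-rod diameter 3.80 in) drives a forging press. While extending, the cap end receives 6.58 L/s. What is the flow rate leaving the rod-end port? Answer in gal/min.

Cap-side area A_cap = π/4 × (6.21 in)² = 30.29 in^2
Rod-side annular area A_ann = π/4 × (6.21² − 3.80²) = 18.95 in^2
Piston speed v = Q_in/A_cap; rod-end outflow Q_out = v × A_ann = Q_in × A_ann/A_cap.

Q_out ≈ 65.2 gal/min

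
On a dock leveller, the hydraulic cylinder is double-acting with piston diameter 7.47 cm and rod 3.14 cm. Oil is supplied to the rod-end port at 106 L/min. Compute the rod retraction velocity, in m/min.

v ≈ 29.4 m/min

Rod-side annular area A_ann = π/4 × (7.47² − 3.14²) = 36.08 cm^2
Flow into the rod-end port fills the annular volume.
v = Q / A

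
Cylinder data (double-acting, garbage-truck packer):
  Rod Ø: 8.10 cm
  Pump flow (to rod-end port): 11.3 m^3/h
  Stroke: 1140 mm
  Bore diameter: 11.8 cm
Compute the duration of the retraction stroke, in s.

t ≈ 2.10 s

Rod-side annular area A_ann = π/4 × (11.8² − 8.10²) = 57.83 cm^2
Swept volume V = A × L; t = V / Q = A·L / Q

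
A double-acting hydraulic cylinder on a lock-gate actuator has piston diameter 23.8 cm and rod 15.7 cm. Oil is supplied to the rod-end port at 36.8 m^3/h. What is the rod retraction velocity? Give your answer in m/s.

v ≈ 0.407 m/s

Rod-side annular area A_ann = π/4 × (23.8² − 15.7²) = 251.3 cm^2
Flow into the rod-end port fills the annular volume.
v = Q / A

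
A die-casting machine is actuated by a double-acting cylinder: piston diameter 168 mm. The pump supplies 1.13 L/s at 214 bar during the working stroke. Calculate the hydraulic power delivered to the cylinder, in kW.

Hydraulic power = P × Q

W ≈ 24.2 kW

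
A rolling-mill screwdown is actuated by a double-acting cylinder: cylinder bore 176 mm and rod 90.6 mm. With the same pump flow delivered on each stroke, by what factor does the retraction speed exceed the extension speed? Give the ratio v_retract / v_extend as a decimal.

v_ret/v_ext ≈ 1.36

Cap-side area A_cap = π/4 × (176 mm)² = 24330 mm^2
Rod-side annular area A_ann = π/4 × (176² − 90.6²) = 17880 mm^2
For equal Q, v ∝ 1/A, so v_ret/v_ext = A_cap/A_ann.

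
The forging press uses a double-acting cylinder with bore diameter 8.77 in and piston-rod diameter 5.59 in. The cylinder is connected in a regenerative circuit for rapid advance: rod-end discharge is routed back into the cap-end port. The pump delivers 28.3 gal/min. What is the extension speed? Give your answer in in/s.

v ≈ 4.44 in/s

In regeneration the rod-end outflow joins the pump flow into the cap end, so the net volume the pump must supply per unit advance equals the rod cross-section area.
Rod cross-section A_rod = π/4 × (5.59 in)² = 24.54 in^2
v = Q_pump / A_rod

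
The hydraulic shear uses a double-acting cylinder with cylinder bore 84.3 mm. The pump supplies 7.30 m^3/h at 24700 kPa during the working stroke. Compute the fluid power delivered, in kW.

W ≈ 50.1 kW

Hydraulic power = P × Q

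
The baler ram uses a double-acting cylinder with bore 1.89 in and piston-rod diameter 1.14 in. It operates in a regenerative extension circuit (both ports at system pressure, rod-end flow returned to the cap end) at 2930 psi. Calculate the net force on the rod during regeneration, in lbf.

F ≈ 2990 lbf

With equal pressure on both faces, forces on the annular region cancel; the net push is pressure × rod cross-section.
Rod cross-section A_rod = π/4 × (1.14 in)² = 1.021 in^2
F = P × A_rod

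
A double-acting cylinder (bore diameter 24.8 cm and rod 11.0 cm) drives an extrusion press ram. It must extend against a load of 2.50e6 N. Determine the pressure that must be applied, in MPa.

Cap-side area A_cap = π/4 × (24.8 cm)² = 483.1 cm^2
P = F / A = 2.50e6 N / A

P ≈ 51.8 MPa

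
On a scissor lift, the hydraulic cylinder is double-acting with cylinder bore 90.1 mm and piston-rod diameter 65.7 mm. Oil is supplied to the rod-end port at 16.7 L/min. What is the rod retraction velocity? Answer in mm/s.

v ≈ 93.2 mm/s

Rod-side annular area A_ann = π/4 × (90.1² − 65.7²) = 2986 mm^2
Flow into the rod-end port fills the annular volume.
v = Q / A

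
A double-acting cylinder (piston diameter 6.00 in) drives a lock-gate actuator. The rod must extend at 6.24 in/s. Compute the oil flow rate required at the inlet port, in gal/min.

Cap-side area A_cap = π/4 × (6.00 in)² = 28.27 in^2
Q = A × v

Q ≈ 45.8 gal/min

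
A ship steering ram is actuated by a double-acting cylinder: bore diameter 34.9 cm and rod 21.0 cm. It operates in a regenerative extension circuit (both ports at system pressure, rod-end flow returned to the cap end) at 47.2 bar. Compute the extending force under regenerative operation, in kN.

With equal pressure on both faces, forces on the annular region cancel; the net push is pressure × rod cross-section.
Rod cross-section A_rod = π/4 × (21.0 cm)² = 346.4 cm^2
F = P × A_rod

F ≈ 163 kN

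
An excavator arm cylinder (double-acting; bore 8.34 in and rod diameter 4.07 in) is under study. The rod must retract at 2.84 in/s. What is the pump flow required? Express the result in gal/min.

Q ≈ 30.7 gal/min

Rod-side annular area A_ann = π/4 × (8.34² − 4.07²) = 41.62 in^2
Q = A × v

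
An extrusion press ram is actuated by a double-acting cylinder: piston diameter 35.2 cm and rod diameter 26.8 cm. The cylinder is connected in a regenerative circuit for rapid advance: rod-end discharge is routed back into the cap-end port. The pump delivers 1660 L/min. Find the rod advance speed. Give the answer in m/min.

v ≈ 29.4 m/min

In regeneration the rod-end outflow joins the pump flow into the cap end, so the net volume the pump must supply per unit advance equals the rod cross-section area.
Rod cross-section A_rod = π/4 × (26.8 cm)² = 564.1 cm^2
v = Q_pump / A_rod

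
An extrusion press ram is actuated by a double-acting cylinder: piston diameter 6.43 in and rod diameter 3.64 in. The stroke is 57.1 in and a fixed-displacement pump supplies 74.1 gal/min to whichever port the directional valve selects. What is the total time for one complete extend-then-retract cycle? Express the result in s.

Cap-side area A_cap = π/4 × (6.43 in)² = 32.47 in^2
Rod-side annular area A_ann = π/4 × (6.43² − 3.64²) = 22.07 in^2
t_ext = A_cap·L/Q = 6.499 s
t_ret = A_ann·L/Q = 4.417 s
t_cycle = t_ext + t_ret

t ≈ 10.9 s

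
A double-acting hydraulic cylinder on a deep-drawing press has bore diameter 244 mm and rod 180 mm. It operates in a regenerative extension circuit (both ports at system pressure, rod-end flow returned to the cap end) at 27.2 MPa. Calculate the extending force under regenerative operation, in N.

With equal pressure on both faces, forces on the annular region cancel; the net push is pressure × rod cross-section.
Rod cross-section A_rod = π/4 × (180 mm)² = 25450 mm^2
F = P × A_rod

F ≈ 6.92e5 N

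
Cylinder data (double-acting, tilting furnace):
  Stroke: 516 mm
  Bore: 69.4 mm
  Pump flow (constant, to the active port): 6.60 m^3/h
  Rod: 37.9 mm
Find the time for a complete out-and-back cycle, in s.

Cap-side area A_cap = π/4 × (69.4 mm)² = 3783 mm^2
Rod-side annular area A_ann = π/4 × (69.4² − 37.9²) = 2655 mm^2
t_ext = A_cap·L/Q = 1.065 s
t_ret = A_ann·L/Q = 0.7472 s
t_cycle = t_ext + t_ret

t ≈ 1.81 s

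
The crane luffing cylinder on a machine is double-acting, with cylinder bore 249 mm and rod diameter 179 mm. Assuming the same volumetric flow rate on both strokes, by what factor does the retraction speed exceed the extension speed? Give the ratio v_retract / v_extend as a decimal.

v_ret/v_ext ≈ 2.07

Cap-side area A_cap = π/4 × (249 mm)² = 48700 mm^2
Rod-side annular area A_ann = π/4 × (249² − 179²) = 23530 mm^2
For equal Q, v ∝ 1/A, so v_ret/v_ext = A_cap/A_ann.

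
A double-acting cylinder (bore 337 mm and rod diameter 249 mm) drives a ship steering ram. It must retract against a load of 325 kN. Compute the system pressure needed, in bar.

P ≈ 80.2 bar

Rod-side annular area A_ann = π/4 × (337² − 249²) = 40500 mm^2
Retraction: pressure acts on the annular area.
P = F / A = 325 kN / A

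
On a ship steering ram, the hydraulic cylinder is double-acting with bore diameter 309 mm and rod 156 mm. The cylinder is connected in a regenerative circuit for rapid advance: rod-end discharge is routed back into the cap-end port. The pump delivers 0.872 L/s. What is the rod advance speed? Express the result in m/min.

v ≈ 2.74 m/min

In regeneration the rod-end outflow joins the pump flow into the cap end, so the net volume the pump must supply per unit advance equals the rod cross-section area.
Rod cross-section A_rod = π/4 × (156 mm)² = 19110 mm^2
v = Q_pump / A_rod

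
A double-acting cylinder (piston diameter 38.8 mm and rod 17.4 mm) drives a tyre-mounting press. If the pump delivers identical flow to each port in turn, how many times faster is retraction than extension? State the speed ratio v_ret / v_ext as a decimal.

v_ret/v_ext ≈ 1.25

Cap-side area A_cap = π/4 × (38.8 mm)² = 1182 mm^2
Rod-side annular area A_ann = π/4 × (38.8² − 17.4²) = 944.6 mm^2
For equal Q, v ∝ 1/A, so v_ret/v_ext = A_cap/A_ann.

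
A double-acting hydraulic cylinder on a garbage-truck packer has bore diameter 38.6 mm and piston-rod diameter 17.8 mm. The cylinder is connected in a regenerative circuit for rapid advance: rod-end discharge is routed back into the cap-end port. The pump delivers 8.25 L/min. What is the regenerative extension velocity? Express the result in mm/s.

v ≈ 553 mm/s

In regeneration the rod-end outflow joins the pump flow into the cap end, so the net volume the pump must supply per unit advance equals the rod cross-section area.
Rod cross-section A_rod = π/4 × (17.8 mm)² = 248.8 mm^2
v = Q_pump / A_rod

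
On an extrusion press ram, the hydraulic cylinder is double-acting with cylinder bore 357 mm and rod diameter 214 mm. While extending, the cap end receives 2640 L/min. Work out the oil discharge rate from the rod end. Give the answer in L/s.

Cap-side area A_cap = π/4 × (357 mm)² = 1.001e5 mm^2
Rod-side annular area A_ann = π/4 × (357² − 214²) = 64130 mm^2
Piston speed v = Q_in/A_cap; rod-end outflow Q_out = v × A_ann = Q_in × A_ann/A_cap.

Q_out ≈ 28.2 L/s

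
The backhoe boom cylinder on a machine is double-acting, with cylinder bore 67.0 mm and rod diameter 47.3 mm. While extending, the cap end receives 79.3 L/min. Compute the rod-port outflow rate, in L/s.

Q_out ≈ 0.663 L/s

Cap-side area A_cap = π/4 × (67.0 mm)² = 3526 mm^2
Rod-side annular area A_ann = π/4 × (67.0² − 47.3²) = 1768 mm^2
Piston speed v = Q_in/A_cap; rod-end outflow Q_out = v × A_ann = Q_in × A_ann/A_cap.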